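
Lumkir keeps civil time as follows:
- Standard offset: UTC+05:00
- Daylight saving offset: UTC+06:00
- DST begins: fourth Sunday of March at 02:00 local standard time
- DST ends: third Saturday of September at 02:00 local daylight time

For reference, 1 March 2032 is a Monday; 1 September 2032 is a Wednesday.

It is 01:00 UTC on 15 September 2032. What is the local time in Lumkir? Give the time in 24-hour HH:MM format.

07:00

1 March 2032 is a Monday, so the first Sunday is March 7 and the fourth is March 28.
1 September 2032 is a Wednesday, so the first Saturday is September 4 and the third is September 18.
At the standard offset (UTC+05:00), 01:00 UTC + 5h = 06:00 Lumkir standard time.
The standard-time date in Lumkir, 15 September 2032, lies within the daylight-saving period (28 March – 18 September), so Lumkir is on daylight time, UTC+06:00.
01:00 UTC + 6h = 07:00 local.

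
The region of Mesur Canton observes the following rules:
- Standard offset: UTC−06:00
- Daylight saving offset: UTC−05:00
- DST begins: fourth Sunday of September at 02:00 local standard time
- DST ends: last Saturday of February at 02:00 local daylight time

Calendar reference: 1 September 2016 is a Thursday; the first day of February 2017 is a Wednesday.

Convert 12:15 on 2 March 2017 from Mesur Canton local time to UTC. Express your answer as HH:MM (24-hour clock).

18:15

1 September 2016 is a Thursday, so the first Sunday is September 4 and the fourth is September 25.
1 February 2017 is a Wednesday, so Saturdays fall on 4, 11, 18, 25; the last is February 25.
2 March 2017 is outside the daylight-saving period (25 September 2016 – 25 February 2017), so Mesur Canton is on standard time, UTC−06:00.
12:15 local + 6h = 18:15 UTC.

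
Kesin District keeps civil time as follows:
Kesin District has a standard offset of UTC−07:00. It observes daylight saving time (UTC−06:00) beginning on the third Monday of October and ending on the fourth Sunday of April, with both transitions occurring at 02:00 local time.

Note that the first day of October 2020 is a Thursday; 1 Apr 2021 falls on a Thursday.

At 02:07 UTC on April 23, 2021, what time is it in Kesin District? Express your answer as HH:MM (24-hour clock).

20:07

1 October 2020 is a Thursday, so the first Monday is October 5 and the third is October 19.
1 April 2021 is a Thursday, so the first Sunday is April 4 and the fourth is April 25.
At the standard offset (UTC−07:00), 02:07 UTC − 7h = 19:07 Kesin District standard time (rolling into the previous day, 22 April 2021).
Daylight saving runs 19 October 2020 – 25 April 2021; the standard-time date in Kesin District, April 22, 2021, is inside that window, so Kesin District is at UTC−06:00.
02:07 UTC − 6h = 20:07 local (rolling into the previous day, 22 April 2021).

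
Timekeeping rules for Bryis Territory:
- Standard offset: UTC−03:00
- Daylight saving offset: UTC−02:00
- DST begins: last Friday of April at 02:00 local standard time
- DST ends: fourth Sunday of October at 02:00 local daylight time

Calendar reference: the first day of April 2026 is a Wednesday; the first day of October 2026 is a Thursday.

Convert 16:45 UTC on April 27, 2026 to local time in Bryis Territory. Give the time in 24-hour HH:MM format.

1 April 2026 is a Wednesday, so Fridays fall on 3, 10, 17, 24; the last is April 24.
1 October 2026 is a Thursday, so the first Sunday is October 4 and the fourth is October 25.
At the standard offset (UTC−03:00), 16:45 UTC − 3h = 13:45 Bryis Territory standard time.
The standard-time date in Bryis Territory, April 27, 2026, lies within the daylight-saving period (24 April – 25 October), so Bryis Territory is on daylight time, UTC−02:00.
16:45 UTC − 2h = 14:45 local.

14:45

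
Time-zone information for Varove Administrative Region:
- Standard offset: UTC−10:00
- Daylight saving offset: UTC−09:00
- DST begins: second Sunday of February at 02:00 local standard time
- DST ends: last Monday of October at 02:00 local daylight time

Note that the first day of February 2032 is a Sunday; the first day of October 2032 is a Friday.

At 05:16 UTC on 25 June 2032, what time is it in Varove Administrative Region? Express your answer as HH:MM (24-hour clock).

1 February 2032 is a Sunday, so the first Sunday is February 1 and the second is February 8.
1 October 2032 is a Friday, so Mondays fall on 4, 11, 18, 25; the last is October 25.
At the standard offset (UTC−10:00), 05:16 UTC − 10h = 19:16 Varove Administrative Region standard time (rolling into the previous day, 24 June 2032).
The standard-time date in Varove Administrative Region, 24 June 2032, falls between 8 February and 25 October, so daylight saving is in effect and Varove Administrative Region is at UTC−09:00.
05:16 UTC − 9h = 20:16 local (rolling into the previous day, 24 June 2032).

20:16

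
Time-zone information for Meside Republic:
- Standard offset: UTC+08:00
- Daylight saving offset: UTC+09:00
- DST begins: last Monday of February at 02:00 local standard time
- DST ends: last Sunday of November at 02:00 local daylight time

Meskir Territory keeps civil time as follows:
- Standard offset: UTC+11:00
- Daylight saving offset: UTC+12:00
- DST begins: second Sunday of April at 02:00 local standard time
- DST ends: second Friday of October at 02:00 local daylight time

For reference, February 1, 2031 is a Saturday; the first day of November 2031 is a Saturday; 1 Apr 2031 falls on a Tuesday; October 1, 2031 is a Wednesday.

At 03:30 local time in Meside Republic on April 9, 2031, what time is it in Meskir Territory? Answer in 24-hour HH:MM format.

1 February 2031 is a Saturday, so Mondays fall on 3, 10, 17, 24; the last is February 24.
1 November 2031 is a Saturday, so Sundays fall on 2, 9, 16, 23, 30; the last is November 30.
April 9, 2031 falls between 24 February and 30 November, so daylight saving is in effect and Meside Republic is at UTC+09:00.
03:30 Meside Republic − 9h = 18:30 UTC (rolling into the previous day, 8 April 2031).
1 April 2031 is a Tuesday, so the first Sunday is April 6 and the second is April 13.
1 October 2031 is a Wednesday, so the first Friday is October 3 and the second is October 10.
At the standard offset (UTC+11:00), 18:30 UTC + 11h = 05:30 Meskir Territory standard time (rolling into the next day, 9 April 2031).
Daylight saving runs 13 April – 10 October; the standard-time date in Meskir Territory, April 9, 2031, is outside that window, so Meskir Territory is on standard time at UTC+11:00.
18:30 UTC + 11h = 05:30 Meskir Territory (rolling into the next day, 9 April 2031).

05:30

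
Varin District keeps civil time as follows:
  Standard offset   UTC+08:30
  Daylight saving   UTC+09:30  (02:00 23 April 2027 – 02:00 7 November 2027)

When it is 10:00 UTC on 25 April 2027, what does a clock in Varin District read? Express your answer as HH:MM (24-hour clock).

19:30

At the standard offset (UTC+08:30), 10:00 UTC + 8h30m = 18:30 Varin District standard time.
Daylight saving runs 23 April – 7 November; the standard-time date in Varin District, 25 April 2027, is inside that window, so Varin District is at UTC+09:30.
10:00 UTC + 9h30m = 19:30 local.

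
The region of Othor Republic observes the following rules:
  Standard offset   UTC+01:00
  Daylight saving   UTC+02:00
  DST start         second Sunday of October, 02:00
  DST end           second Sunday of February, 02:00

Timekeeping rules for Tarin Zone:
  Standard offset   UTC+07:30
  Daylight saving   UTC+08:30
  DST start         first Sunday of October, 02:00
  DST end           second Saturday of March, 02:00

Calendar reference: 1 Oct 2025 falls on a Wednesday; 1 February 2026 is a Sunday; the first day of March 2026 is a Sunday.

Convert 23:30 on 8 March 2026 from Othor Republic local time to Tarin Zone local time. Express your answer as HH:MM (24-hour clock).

07:00

1 October 2025 is a Wednesday, so the first Sunday is October 5 and the second is October 12.
1 February 2026 is a Sunday, so the first Sunday is February 1 and the second is February 8.
Daylight saving runs 12 October 2025 – 8 February 2026; 8 March 2026 is outside that window, so Othor Republic is on standard time at UTC+01:00.
23:30 Othor Republic − 1h = 22:30 UTC.
1 October 2025 is a Wednesday, so the first Sunday is October 5.
1 March 2026 is a Sunday, so the first Saturday is March 7 and the second is March 14.
At the standard offset (UTC+07:30), 22:30 UTC + 7h30m = 06:00 Tarin Zone standard time (rolling into the next day, 9 March 2026).
The standard-time date in Tarin Zone, 9 March 2026, falls between 5 October 2025 and 14 March 2026, so daylight saving is in effect and Tarin Zone is at UTC+08:30.
22:30 UTC + 8h30m = 07:00 Tarin Zone (rolling into the next day, 9 March 2026).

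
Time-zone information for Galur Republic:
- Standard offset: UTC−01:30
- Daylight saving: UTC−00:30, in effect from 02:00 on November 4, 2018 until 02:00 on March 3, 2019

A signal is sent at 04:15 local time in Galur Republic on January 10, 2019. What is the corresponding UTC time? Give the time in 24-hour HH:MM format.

04:45

Daylight saving runs 4 November 2018 – 3 March 2019; January 10, 2019 is inside that window, so Galur Republic is at UTC−00:30.
04:15 local + 0h30m = 04:45 UTC.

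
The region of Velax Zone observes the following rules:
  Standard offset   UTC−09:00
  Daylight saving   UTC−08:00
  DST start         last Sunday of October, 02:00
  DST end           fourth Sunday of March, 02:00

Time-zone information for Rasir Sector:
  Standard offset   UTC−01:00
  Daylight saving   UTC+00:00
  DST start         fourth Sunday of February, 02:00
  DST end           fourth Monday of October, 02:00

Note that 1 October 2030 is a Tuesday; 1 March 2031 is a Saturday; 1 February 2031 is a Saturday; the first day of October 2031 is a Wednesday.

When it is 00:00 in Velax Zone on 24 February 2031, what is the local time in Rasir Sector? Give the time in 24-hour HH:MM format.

1 October 2030 is a Tuesday, so Sundays fall on 6, 13, 20, 27; the last is October 27.
1 March 2031 is a Saturday, so the first Sunday is March 2 and the fourth is March 23.
24 February 2031 lies within the daylight-saving period (27 October 2030 – 23 March 2031), so Velax Zone is on daylight time, UTC−08:00.
00:00 Velax Zone + 8h = 08:00 UTC.
1 February 2031 is a Saturday, so the first Sunday is February 2 and the fourth is February 23.
1 October 2031 is a Wednesday, so the first Monday is October 6 and the fourth is October 27.
At the standard offset (UTC−01:00), 08:00 UTC − 1h = 07:00 Rasir Sector standard time.
Daylight saving runs 23 February – 27 October; the standard-time date in Rasir Sector, 24 February 2031, is inside that window, so Rasir Sector is at UTC+00:00.
08:00 UTC + 0h = 08:00 Rasir Sector.

08:00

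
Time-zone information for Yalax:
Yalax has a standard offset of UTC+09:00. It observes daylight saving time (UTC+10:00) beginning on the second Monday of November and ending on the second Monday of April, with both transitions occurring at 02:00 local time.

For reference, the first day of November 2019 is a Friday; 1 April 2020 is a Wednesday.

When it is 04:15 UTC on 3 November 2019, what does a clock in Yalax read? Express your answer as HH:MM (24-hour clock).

13:15

1 November 2019 is a Friday, so the first Monday is November 4 and the second is November 11.
1 April 2020 is a Wednesday, so the first Monday is April 6 and the second is April 13.
At the standard offset (UTC+09:00), 04:15 UTC + 9h = 13:15 Yalax standard time.
The standard-time date in Yalax, 3 November 2019, is outside the daylight-saving period (11 November 2019 – 13 April 2020), so Yalax is on standard time, UTC+09:00.
04:15 UTC + 9h = 13:15 local.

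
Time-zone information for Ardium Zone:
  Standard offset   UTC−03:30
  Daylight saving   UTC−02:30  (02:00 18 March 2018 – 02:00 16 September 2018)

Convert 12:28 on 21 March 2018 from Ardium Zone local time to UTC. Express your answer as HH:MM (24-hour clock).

Daylight saving runs 18 March – 16 September; 21 March 2018 is inside that window, so Ardium Zone is at UTC−02:30.
12:28 local + 2h30m = 14:58 UTC.

14:58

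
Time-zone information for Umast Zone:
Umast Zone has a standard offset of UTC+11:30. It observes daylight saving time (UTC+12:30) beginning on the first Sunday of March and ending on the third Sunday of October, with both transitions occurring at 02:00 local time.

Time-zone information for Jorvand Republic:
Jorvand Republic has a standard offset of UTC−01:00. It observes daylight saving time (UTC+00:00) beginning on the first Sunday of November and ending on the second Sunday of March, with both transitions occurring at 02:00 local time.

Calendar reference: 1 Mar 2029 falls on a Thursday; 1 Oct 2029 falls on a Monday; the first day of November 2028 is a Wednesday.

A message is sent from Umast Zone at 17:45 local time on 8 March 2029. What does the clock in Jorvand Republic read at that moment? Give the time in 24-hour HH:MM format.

05:15

1 March 2029 is a Thursday, so the first Sunday is March 4.
1 October 2029 is a Monday, so the first Sunday is October 7 and the third is October 21.
8 March 2029 lies within the daylight-saving period (4 March – 21 October), so Umast Zone is on daylight time, UTC+12:30.
17:45 Umast Zone − 12h30m = 05:15 UTC.
1 November 2028 is a Wednesday, so the first Sunday is November 5.
1 March 2029 is a Thursday, so the first Sunday is March 4 and the second is March 11.
At the standard offset (UTC−01:00), 05:15 UTC − 1h = 04:15 Jorvand Republic standard time.
The standard-time date in Jorvand Republic, 8 March 2029, lies within the daylight-saving period (5 November 2028 – 11 March 2029), so Jorvand Republic is on daylight time, UTC+00:00.
05:15 UTC + 0h = 05:15 Jorvand Republic.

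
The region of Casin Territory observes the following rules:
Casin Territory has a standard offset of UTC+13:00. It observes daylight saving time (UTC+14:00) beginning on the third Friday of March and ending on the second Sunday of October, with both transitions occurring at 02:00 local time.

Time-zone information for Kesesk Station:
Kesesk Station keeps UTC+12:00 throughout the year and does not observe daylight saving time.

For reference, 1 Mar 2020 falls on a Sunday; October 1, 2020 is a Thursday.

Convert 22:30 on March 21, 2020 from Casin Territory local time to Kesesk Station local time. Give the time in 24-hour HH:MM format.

1 March 2020 is a Sunday, so the first Friday is March 6 and the third is March 20.
1 October 2020 is a Thursday, so the first Sunday is October 4 and the second is October 11.
March 21, 2020 falls between 20 March and 11 October, so daylight saving is in effect and Casin Territory is at UTC+14:00.
22:30 Casin Territory − 14h = 08:30 UTC.
Kesesk Station has no daylight saving, so its offset is UTC+12:00 year-round.
08:30 UTC + 12h = 20:30 Kesesk Station.

20:30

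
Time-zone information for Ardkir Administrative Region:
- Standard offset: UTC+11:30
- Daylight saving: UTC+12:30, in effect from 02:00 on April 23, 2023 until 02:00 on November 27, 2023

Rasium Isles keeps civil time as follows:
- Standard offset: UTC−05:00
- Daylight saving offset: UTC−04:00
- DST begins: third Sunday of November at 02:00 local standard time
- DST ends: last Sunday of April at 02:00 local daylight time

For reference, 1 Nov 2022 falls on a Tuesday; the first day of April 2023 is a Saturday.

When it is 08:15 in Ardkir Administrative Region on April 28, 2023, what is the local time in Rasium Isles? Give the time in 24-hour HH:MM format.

15:45

Daylight saving runs 23 April – 27 November; April 28, 2023 is inside that window, so Ardkir Administrative Region is at UTC+12:30.
08:15 Ardkir Administrative Region − 12h30m = 19:45 UTC (rolling into the previous day, 27 April 2023).
1 November 2022 is a Tuesday, so the first Sunday is November 6 and the third is November 20.
1 April 2023 is a Saturday, so Sundays fall on 2, 9, 16, 23, 30; the last is April 30.
At the standard offset (UTC−05:00), 19:45 UTC − 5h = 14:45 Rasium Isles standard time.
The standard-time date in Rasium Isles, April 27, 2023, lies within the daylight-saving period (20 November 2022 – 30 April 2023), so Rasium Isles is on daylight time, UTC−04:00.
19:45 UTC − 4h = 15:45 Rasium Isles.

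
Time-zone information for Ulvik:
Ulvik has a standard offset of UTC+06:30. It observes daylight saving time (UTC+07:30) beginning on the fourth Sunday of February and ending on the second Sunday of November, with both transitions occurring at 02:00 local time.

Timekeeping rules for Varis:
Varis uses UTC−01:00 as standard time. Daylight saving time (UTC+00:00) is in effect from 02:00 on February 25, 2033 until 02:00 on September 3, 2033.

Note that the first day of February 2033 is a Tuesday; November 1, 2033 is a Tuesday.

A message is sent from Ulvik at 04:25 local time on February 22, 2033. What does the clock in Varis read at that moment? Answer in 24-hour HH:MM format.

1 February 2033 is a Tuesday, so the first Sunday is February 6 and the fourth is February 27.
1 November 2033 is a Tuesday, so the first Sunday is November 6 and the second is November 13.
February 22, 2033 is outside the daylight-saving period (27 February – 13 November), so Ulvik is on standard time, UTC+06:30.
04:25 Ulvik − 6h30m = 21:55 UTC (rolling into the previous day, 21 February 2033).
At the standard offset (UTC−01:00), 21:55 UTC − 1h = 20:55 Varis standard time.
The standard-time date in Varis, February 21, 2033, does not fall between 25 February and 3 September, so daylight saving is not in effect and Varis is at UTC−01:00.
21:55 UTC − 1h = 20:55 Varis.

20:55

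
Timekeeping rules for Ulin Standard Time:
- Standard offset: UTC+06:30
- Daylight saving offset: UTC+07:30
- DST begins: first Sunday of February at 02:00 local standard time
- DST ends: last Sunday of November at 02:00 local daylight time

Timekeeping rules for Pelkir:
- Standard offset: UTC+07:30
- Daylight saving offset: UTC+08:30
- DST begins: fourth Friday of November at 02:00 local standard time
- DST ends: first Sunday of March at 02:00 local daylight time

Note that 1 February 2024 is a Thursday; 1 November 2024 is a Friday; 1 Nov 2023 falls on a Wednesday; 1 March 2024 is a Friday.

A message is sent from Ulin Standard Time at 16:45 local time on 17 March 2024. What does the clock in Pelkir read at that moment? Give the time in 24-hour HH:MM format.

1 February 2024 is a Thursday, so the first Sunday is February 4.
1 November 2024 is a Friday, so Sundays fall on 3, 10, 17, 24; the last is November 24.
17 March 2024 falls between 4 February and 24 November, so daylight saving is in effect and Ulin Standard Time is at UTC+07:30.
16:45 Ulin Standard Time − 7h30m = 09:15 UTC.
1 November 2023 is a Wednesday, so the first Friday is November 3 and the fourth is November 24.
1 March 2024 is a Friday, so the first Sunday is March 3.
At the standard offset (UTC+07:30), 09:15 UTC + 7h30m = 16:45 Pelkir standard time.
Daylight saving runs 24 November 2023 – 3 March 2024; the standard-time date in Pelkir, 17 March 2024, is outside that window, so Pelkir is on standard time at UTC+07:30.
09:15 UTC + 7h30m = 16:45 Pelkir.

16:45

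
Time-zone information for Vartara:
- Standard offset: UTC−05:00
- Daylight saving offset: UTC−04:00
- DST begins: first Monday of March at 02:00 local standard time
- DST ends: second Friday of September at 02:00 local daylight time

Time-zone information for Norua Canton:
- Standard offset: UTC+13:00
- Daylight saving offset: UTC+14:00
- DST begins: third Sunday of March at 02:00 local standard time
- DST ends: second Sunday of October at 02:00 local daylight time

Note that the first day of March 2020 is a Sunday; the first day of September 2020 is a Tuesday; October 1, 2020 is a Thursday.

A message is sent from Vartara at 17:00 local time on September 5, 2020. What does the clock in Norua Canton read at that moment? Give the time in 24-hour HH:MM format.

1 March 2020 is a Sunday, so the first Monday is March 2.
1 September 2020 is a Tuesday, so the first Friday is September 4 and the second is September 11.
September 5, 2020 falls between 2 March and 11 September, so daylight saving is in effect and Vartara is at UTC−04:00.
17:00 Vartara + 4h = 21:00 UTC.
1 March 2020 is a Sunday, so the first Sunday is March 1 and the third is March 15.
1 October 2020 is a Thursday, so the first Sunday is October 4 and the second is October 11.
At the standard offset (UTC+13:00), 21:00 UTC + 13h = 10:00 Norua Canton standard time (rolling into the next day, 6 September 2020).
The standard-time date in Norua Canton, September 6, 2020, falls between 15 March and 11 October, so daylight saving is in effect and Norua Canton is at UTC+14:00.
21:00 UTC + 14h = 11:00 Norua Canton (rolling into the next day, 6 September 2020).

11:00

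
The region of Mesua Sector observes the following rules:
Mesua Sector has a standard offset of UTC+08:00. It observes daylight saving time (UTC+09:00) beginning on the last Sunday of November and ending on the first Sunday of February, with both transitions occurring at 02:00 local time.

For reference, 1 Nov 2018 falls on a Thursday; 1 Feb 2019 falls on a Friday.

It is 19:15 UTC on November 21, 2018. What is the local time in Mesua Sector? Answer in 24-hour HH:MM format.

03:15

1 November 2018 is a Thursday, so Sundays fall on 4, 11, 18, 25; the last is November 25.
1 February 2019 is a Friday, so the first Sunday is February 3.
At the standard offset (UTC+08:00), 19:15 UTC + 8h = 03:15 Mesua Sector standard time (rolling into the next day, 22 November 2018).
Daylight saving runs 25 November 2018 – 3 February 2019; the standard-time date in Mesua Sector, November 22, 2018, is outside that window, so Mesua Sector is on standard time at UTC+08:00.
19:15 UTC + 8h = 03:15 local (rolling into the next day, 22 November 2018).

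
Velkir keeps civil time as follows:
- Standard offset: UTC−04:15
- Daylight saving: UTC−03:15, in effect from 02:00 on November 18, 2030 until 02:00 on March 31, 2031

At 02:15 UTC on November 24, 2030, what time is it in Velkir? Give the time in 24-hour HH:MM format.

At the standard offset (UTC−04:15), 02:15 UTC − 4h15m = 22:00 Velkir standard time (rolling into the previous day, 23 November 2030).
Daylight saving runs 18 November 2030 – 31 March 2031; the standard-time date in Velkir, November 23, 2030, is inside that window, so Velkir is at UTC−03:15.
02:15 UTC − 3h15m = 23:00 local (rolling into the previous day, 23 November 2030).

23:00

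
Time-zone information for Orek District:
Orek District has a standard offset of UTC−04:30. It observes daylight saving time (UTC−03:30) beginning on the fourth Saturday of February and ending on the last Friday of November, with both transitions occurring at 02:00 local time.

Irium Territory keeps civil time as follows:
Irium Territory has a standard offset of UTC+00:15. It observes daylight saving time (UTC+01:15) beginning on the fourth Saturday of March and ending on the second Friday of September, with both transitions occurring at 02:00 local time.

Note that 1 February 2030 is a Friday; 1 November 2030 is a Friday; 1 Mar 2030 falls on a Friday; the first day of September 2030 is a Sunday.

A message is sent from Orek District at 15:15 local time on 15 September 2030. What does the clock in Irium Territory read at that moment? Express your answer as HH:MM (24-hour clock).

19:00

1 February 2030 is a Friday, so the first Saturday is February 2 and the fourth is February 23.
1 November 2030 is a Friday, so Fridays fall on 1, 8, 15, 22, 29; the last is November 29.
15 September 2030 lies within the daylight-saving period (23 February – 29 November), so Orek District is on daylight time, UTC−03:30.
15:15 Orek District + 3h30m = 18:45 UTC.
1 March 2030 is a Friday, so the first Saturday is March 2 and the fourth is March 23.
1 September 2030 is a Sunday, so the first Friday is September 6 and the second is September 13.
At the standard offset (UTC+00:15), 18:45 UTC + 0h15m = 19:00 Irium Territory standard time.
The standard-time date in Irium Territory, 15 September 2030, does not fall between 23 March and 13 September, so daylight saving is not in effect and Irium Territory is at UTC+00:15.
18:45 UTC + 0h15m = 19:00 Irium Territory.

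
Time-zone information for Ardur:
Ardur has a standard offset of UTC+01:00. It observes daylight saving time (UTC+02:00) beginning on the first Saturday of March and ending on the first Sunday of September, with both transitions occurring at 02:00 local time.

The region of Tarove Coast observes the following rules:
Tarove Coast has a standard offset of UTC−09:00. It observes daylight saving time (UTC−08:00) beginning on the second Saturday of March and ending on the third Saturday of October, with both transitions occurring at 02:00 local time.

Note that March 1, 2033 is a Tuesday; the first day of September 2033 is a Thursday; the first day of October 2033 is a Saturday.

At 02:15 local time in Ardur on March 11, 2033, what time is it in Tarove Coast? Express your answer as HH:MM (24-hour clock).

15:15

1 March 2033 is a Tuesday, so the first Saturday is March 5.
1 September 2033 is a Thursday, so the first Sunday is September 4.
March 11, 2033 falls between 5 March and 4 September, so daylight saving is in effect and Ardur is at UTC+02:00.
02:15 Ardur − 2h = 00:15 UTC.
1 March 2033 is a Tuesday, so the first Saturday is March 5 and the second is March 12.
1 October 2033 is a Saturday, so the first Saturday is October 1 and the third is October 15.
At the standard offset (UTC−09:00), 00:15 UTC − 9h = 15:15 Tarove Coast standard time (rolling into the previous day, 10 March 2033).
The standard-time date in Tarove Coast, March 10, 2033, is outside the daylight-saving period (12 March – 15 October), so Tarove Coast is on standard time, UTC−09:00.
00:15 UTC − 9h = 15:15 Tarove Coast (rolling into the previous day, 10 March 2033).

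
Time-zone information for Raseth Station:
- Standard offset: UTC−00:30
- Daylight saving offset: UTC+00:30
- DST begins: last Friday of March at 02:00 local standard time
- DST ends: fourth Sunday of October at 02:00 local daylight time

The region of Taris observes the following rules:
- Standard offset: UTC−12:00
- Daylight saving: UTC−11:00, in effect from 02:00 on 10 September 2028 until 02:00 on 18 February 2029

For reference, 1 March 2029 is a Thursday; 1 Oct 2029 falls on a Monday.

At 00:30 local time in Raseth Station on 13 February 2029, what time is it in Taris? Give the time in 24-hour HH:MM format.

1 March 2029 is a Thursday, so Fridays fall on 2, 9, 16, 23, 30; the last is March 30.
1 October 2029 is a Monday, so the first Sunday is October 7 and the fourth is October 28.
Daylight saving runs 30 March – 28 October; 13 February 2029 is outside that window, so Raseth Station is on standard time at UTC−00:30.
00:30 Raseth Station + 0h30m = 01:00 UTC.
At the standard offset (UTC−12:00), 01:00 UTC − 12h = 13:00 Taris standard time (rolling into the previous day, 12 February 2029).
The standard-time date in Taris, 12 February 2029, lies within the daylight-saving period (10 September 2028 – 18 February 2029), so Taris is on daylight time, UTC−11:00.
01:00 UTC − 11h = 14:00 Taris (rolling into the previous day, 12 February 2029).

14:00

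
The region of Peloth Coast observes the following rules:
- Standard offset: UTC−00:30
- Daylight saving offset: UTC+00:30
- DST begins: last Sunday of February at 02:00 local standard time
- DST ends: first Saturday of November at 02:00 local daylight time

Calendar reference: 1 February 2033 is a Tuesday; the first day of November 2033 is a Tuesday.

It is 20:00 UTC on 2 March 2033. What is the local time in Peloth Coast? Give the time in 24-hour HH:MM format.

1 February 2033 is a Tuesday, so Sundays fall on 6, 13, 20, 27; the last is February 27.
1 November 2033 is a Tuesday, so the first Saturday is November 5.
At the standard offset (UTC−00:30), 20:00 UTC − 0h30m = 19:30 Peloth Coast standard time.
Daylight saving runs 27 February – 5 November; the standard-time date in Peloth Coast, 2 March 2033, is inside that window, so Peloth Coast is at UTC+00:30.
20:00 UTC + 0h30m = 20:30 local.

20:30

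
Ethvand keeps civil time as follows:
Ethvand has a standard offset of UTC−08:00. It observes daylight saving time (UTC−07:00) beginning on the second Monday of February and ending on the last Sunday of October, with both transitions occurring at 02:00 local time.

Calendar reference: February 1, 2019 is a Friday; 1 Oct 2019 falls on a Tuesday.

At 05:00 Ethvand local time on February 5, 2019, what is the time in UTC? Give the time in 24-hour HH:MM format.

13:00

1 February 2019 is a Friday, so the first Monday is February 4 and the second is February 11.
1 October 2019 is a Tuesday, so Sundays fall on 6, 13, 20, 27; the last is October 27.
February 5, 2019 does not fall between 11 February and 27 October, so daylight saving is not in effect and Ethvand is at UTC−08:00.
05:00 local + 8h = 13:00 UTC.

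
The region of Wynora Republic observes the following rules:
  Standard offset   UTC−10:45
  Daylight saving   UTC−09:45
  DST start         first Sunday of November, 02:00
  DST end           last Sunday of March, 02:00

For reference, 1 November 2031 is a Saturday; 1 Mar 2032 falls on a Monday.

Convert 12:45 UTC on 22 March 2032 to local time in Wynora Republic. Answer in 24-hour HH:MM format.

1 November 2031 is a Saturday, so the first Sunday is November 2.
1 March 2032 is a Monday, so Sundays fall on 7, 14, 21, 28; the last is March 28.
At the standard offset (UTC−10:45), 12:45 UTC − 10h45m = 02:00 Wynora Republic standard time.
Daylight saving runs 2 November 2031 – 28 March 2032; the standard-time date in Wynora Republic, 22 March 2032, is inside that window, so Wynora Republic is at UTC−09:45.
12:45 UTC − 9h45m = 03:00 local.

03:00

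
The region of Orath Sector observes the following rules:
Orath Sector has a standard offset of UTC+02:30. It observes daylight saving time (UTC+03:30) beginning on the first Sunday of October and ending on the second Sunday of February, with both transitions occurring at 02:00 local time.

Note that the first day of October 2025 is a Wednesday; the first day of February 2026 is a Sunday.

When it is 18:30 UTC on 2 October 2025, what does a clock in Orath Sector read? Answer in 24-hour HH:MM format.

1 October 2025 is a Wednesday, so the first Sunday is October 5.
1 February 2026 is a Sunday, so the first Sunday is February 1 and the second is February 8.
At the standard offset (UTC+02:30), 18:30 UTC + 2h30m = 21:00 Orath Sector standard time.
Daylight saving runs 5 October 2025 – 8 February 2026; the standard-time date in Orath Sector, 2 October 2025, is outside that window, so Orath Sector is on standard time at UTC+02:30.
18:30 UTC + 2h30m = 21:00 local.

21:00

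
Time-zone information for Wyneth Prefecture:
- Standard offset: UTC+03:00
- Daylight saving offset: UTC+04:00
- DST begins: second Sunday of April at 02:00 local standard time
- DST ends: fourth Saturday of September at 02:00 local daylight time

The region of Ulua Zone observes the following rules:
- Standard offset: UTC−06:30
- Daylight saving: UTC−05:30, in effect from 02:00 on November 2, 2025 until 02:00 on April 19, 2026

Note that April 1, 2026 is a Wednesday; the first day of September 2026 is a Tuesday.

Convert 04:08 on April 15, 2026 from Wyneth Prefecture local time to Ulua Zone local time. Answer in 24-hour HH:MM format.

1 April 2026 is a Wednesday, so the first Sunday is April 5 and the second is April 12.
1 September 2026 is a Tuesday, so the first Saturday is September 5 and the fourth is September 26.
Daylight saving runs 12 April – 26 September; April 15, 2026 is inside that window, so Wyneth Prefecture is at UTC+04:00.
04:08 Wyneth Prefecture − 4h = 00:08 UTC.
At the standard offset (UTC−06:30), 00:08 UTC − 6h30m = 17:38 Ulua Zone standard time (rolling into the previous day, 14 April 2026).
The standard-time date in Ulua Zone, April 14, 2026, lies within the daylight-saving period (2 November 2025 – 19 April 2026), so Ulua Zone is on daylight time, UTC−05:30.
00:08 UTC − 5h30m = 18:38 Ulua Zone (rolling into the previous day, 14 April 2026).

18:38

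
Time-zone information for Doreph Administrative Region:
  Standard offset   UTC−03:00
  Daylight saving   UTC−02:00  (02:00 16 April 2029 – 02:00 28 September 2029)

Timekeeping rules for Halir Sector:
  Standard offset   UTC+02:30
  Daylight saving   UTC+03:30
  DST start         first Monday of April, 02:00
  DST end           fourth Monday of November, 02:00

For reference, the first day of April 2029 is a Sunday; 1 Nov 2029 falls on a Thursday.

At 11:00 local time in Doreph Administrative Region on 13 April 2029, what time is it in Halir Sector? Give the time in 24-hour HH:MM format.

13 April 2029 does not fall between 16 April and 28 September, so daylight saving is not in effect and Doreph Administrative Region is at UTC−03:00.
11:00 Doreph Administrative Region + 3h = 14:00 UTC.
1 April 2029 is a Sunday, so the first Monday is April 2.
1 November 2029 is a Thursday, so the first Monday is November 5 and the fourth is November 26.
At the standard offset (UTC+02:30), 14:00 UTC + 2h30m = 16:30 Halir Sector standard time.
Daylight saving runs 2 April – 26 November; the standard-time date in Halir Sector, 13 April 2029, is inside that window, so Halir Sector is at UTC+03:30.
14:00 UTC + 3h30m = 17:30 Halir Sector.

17:30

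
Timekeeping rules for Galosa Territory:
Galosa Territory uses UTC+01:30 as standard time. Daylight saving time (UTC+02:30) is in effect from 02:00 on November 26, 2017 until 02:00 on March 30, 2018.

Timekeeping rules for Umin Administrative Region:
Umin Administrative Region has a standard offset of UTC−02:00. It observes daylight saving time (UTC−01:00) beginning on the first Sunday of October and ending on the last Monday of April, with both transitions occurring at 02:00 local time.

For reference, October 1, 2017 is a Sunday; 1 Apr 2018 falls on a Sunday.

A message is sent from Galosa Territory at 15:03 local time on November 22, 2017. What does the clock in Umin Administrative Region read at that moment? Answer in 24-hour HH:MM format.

Daylight saving runs 26 November 2017 – 30 March 2018; November 22, 2017 is outside that window, so Galosa Territory is on standard time at UTC+01:30.
15:03 Galosa Territory − 1h30m = 13:33 UTC.
1 October 2017 is a Sunday, so the first Sunday is October 1.
1 April 2018 is a Sunday, so Mondays fall on 2, 9, 16, 23, 30; the last is April 30.
At the standard offset (UTC−02:00), 13:33 UTC − 2h = 11:33 Umin Administrative Region standard time.
The standard-time date in Umin Administrative Region, November 22, 2017, falls between 1 October 2017 and 30 April 2018, so daylight saving is in effect and Umin Administrative Region is at UTC−01:00.
13:33 UTC − 1h = 12:33 Umin Administrative Region.

12:33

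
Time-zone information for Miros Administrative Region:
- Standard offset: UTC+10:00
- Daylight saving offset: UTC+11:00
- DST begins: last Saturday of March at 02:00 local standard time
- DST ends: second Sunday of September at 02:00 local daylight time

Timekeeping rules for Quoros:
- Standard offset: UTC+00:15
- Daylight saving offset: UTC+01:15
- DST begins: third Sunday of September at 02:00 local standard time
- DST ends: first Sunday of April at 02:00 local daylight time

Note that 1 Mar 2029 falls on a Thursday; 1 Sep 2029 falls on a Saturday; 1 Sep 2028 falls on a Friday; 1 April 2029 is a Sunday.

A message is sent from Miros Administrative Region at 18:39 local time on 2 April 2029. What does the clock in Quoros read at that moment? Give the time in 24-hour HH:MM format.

1 March 2029 is a Thursday, so Saturdays fall on 3, 10, 17, 24, 31; the last is March 31.
1 September 2029 is a Saturday, so the first Sunday is September 2 and the second is September 9.
2 April 2029 falls between 31 March and 9 September, so daylight saving is in effect and Miros Administrative Region is at UTC+11:00.
18:39 Miros Administrative Region − 11h = 07:39 UTC.
1 September 2028 is a Friday, so the first Sunday is September 3 and the third is September 17.
1 April 2029 is a Sunday, so the first Sunday is April 1.
At the standard offset (UTC+00:15), 07:39 UTC + 0h15m = 07:54 Quoros standard time.
The standard-time date in Quoros, 2 April 2029, is outside the daylight-saving period (17 September 2028 – 1 April 2029), so Quoros is on standard time, UTC+00:15.
07:39 UTC + 0h15m = 07:54 Quoros.

07:54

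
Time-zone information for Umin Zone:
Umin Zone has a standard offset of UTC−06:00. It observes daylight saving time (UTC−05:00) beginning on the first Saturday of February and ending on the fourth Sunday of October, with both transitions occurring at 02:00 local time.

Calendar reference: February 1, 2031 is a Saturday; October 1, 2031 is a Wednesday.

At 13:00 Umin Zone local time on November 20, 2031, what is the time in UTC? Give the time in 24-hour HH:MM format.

19:00

1 February 2031 is a Saturday, so the first Saturday is February 1.
1 October 2031 is a Wednesday, so the first Sunday is October 5 and the fourth is October 26.
November 20, 2031 is outside the daylight-saving period (1 February – 26 October), so Umin Zone is on standard time, UTC−06:00.
13:00 local + 6h = 19:00 UTC.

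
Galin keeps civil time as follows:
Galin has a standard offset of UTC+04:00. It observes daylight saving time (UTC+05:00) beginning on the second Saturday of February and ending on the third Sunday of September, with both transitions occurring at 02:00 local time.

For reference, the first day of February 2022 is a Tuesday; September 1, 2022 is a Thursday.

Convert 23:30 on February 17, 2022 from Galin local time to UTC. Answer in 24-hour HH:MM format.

18:30

1 February 2022 is a Tuesday, so the first Saturday is February 5 and the second is February 12.
1 September 2022 is a Thursday, so the first Sunday is September 4 and the third is September 18.
February 17, 2022 lies within the daylight-saving period (12 February – 18 September), so Galin is on daylight time, UTC+05:00.
23:30 local − 5h = 18:30 UTC.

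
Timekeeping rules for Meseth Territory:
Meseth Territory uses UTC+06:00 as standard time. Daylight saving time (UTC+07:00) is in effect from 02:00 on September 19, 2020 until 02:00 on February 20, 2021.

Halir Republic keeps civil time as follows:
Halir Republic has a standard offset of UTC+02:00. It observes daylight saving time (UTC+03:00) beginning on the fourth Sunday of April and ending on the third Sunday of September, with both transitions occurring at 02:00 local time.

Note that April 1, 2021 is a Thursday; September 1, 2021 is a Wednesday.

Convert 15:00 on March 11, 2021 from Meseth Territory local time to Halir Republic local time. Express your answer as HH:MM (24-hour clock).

Daylight saving runs 19 September 2020 – 20 February 2021; March 11, 2021 is outside that window, so Meseth Territory is on standard time at UTC+06:00.
15:00 Meseth Territory − 6h = 09:00 UTC.
1 April 2021 is a Thursday, so the first Sunday is April 4 and the fourth is April 25.
1 September 2021 is a Wednesday, so the first Sunday is September 5 and the third is September 19.
At the standard offset (UTC+02:00), 09:00 UTC + 2h = 11:00 Halir Republic standard time.
Daylight saving runs 25 April – 19 September; the standard-time date in Halir Republic, March 11, 2021, is outside that window, so Halir Republic is on standard time at UTC+02:00.
09:00 UTC + 2h = 11:00 Halir Republic.

11:00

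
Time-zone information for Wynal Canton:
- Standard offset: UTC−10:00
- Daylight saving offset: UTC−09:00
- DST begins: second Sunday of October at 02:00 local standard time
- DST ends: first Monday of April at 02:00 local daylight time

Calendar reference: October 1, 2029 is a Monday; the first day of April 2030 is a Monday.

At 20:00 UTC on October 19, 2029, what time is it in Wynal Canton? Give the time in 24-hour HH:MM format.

11:00

1 October 2029 is a Monday, so the first Sunday is October 7 and the second is October 14.
1 April 2030 is a Monday, so the first Monday is April 1.
At the standard offset (UTC−10:00), 20:00 UTC − 10h = 10:00 Wynal Canton standard time.
The standard-time date in Wynal Canton, October 19, 2029, lies within the daylight-saving period (14 October 2029 – 1 April 2030), so Wynal Canton is on daylight time, UTC−09:00.
20:00 UTC − 9h = 11:00 local.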